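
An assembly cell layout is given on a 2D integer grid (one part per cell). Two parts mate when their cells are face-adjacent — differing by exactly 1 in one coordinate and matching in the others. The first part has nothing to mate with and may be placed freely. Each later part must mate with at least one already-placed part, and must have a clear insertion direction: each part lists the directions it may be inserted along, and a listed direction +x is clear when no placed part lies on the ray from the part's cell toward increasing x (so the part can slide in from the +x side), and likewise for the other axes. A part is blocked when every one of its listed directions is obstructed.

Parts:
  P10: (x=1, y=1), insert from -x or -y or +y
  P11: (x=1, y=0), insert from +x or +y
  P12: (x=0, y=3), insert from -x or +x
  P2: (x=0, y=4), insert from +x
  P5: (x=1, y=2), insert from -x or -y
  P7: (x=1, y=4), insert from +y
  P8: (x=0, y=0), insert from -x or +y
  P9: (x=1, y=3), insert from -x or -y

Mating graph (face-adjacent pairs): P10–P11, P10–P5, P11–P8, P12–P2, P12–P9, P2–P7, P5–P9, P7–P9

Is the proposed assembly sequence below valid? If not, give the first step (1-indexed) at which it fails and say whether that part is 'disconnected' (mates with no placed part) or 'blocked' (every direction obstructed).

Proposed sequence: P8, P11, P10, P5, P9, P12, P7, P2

Invalid at step 8 (blocked)

1. P8@(0, 0) [-x clear] — {P8}
2. P11@(1, 0) [+x clear] — {P11, P8}
3. P10@(1, 1) [-x clear] — {P10, P11, P8}
4. P5@(1, 2) [-x clear] — {P10, P11, P5, P8}
5. P9@(1, 3) [-x clear] — {P10, P11, P5, P8, P9}
6. P12@(0, 3) [-x clear] — {P10, P11, P12, P5, P8, P9}
7. P7@(1, 4) [+y clear] — {P10, P11, P12, P5, P7, P8, P9}
8. P2@(0, 4) — +x all obstructed ⇒ blocked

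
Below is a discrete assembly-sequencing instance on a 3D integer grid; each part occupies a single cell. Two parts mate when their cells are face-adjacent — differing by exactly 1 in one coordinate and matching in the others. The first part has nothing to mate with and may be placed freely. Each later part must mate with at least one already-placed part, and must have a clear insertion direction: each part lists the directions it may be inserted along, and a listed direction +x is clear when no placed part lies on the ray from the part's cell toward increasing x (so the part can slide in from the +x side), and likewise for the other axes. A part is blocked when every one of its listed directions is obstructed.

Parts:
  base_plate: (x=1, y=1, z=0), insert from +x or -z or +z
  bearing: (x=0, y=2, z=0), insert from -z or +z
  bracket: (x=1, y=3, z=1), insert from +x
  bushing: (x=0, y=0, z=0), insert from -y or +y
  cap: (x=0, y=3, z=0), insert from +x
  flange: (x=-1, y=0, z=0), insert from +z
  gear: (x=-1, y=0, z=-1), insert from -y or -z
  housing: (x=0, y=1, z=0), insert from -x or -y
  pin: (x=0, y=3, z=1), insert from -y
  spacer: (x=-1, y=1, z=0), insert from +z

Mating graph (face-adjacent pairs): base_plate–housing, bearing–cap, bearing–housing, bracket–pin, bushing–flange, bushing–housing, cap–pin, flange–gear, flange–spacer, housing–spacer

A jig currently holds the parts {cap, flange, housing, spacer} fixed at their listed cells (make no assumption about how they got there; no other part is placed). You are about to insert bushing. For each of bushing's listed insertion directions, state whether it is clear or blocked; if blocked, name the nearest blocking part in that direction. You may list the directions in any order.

-y: ray from bushing(0, 0, 0) has no placed part ⇒ clear
+y: nearest on ray is housing@(0, 1, 0) ⇒ blocked

+y: blocked by housing; -y: clear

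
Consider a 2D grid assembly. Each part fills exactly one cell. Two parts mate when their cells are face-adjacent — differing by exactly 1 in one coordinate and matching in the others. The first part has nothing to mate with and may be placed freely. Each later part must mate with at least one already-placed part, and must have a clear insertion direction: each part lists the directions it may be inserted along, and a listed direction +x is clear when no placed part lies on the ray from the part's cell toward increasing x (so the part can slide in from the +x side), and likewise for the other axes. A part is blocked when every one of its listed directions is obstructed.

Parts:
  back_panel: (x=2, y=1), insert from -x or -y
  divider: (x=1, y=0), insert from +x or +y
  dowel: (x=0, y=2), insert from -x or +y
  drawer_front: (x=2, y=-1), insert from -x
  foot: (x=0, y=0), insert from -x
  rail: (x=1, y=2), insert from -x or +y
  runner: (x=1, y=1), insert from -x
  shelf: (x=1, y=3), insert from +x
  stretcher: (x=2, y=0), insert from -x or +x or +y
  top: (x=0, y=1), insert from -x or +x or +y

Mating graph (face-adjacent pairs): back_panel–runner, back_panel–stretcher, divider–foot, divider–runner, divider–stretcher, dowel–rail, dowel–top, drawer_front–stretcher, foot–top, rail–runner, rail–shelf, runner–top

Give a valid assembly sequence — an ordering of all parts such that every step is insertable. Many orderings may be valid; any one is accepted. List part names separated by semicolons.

dowel; rail; runner; top; divider; foot; shelf; back_panel; stretcher; drawer_front

1. dowel@(0, 2) [-x clear] — {dowel}
2. rail@(1, 2) [+y clear] — {dowel, rail}
3. runner@(1, 1) [-x clear] — {dowel, rail, runner}
4. top@(0, 1) [-x clear] — {dowel, rail, runner, top}
5. divider@(1, 0) [+x clear] — {divider, dowel, rail, runner, top}
6. foot@(0, 0) [-x clear] — {divider, dowel, foot, rail, runner, top}
7. shelf@(1, 3) [+x clear] — {divider, dowel, foot, rail, runner, shelf, top}
8. back_panel@(2, 1) [-y clear] — {back_panel, divider, dowel, foot, rail, runner, shelf, top}
9. stretcher@(2, 0) [+x clear] — {back_panel, divider, dowel, foot, rail, runner, shelf, stretcher, top}
10. drawer_front@(2, -1) [-x clear] — {back_panel, divider, dowel, drawer_front, foot, rail, runner, shelf, stretcher, top}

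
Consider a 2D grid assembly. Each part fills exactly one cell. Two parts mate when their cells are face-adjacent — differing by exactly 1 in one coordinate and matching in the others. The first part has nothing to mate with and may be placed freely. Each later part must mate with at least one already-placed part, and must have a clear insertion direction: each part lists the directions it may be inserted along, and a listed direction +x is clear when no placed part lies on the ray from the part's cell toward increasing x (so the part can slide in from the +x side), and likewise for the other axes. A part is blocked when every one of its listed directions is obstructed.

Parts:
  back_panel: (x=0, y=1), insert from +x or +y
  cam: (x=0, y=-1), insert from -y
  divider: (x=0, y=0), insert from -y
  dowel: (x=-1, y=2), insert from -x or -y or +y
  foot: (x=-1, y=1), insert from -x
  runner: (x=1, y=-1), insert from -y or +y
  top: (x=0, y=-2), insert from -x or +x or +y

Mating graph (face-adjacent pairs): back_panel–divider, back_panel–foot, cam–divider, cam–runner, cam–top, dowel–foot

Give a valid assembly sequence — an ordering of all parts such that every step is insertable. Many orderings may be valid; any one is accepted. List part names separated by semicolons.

back_panel; foot; dowel; divider; cam; top; runner

1. back_panel@(0, 1) [+x clear] — {back_panel}
2. foot@(-1, 1) [-x clear] — {back_panel, foot}
3. dowel@(-1, 2) [-x clear] — {back_panel, dowel, foot}
4. divider@(0, 0) [-y clear] — {back_panel, divider, dowel, foot}
5. cam@(0, -1) [-y clear] — {back_panel, cam, divider, dowel, foot}
6. top@(0, -2) [-x clear] — {back_panel, cam, divider, dowel, foot, top}
7. runner@(1, -1) [-y clear] — {back_panel, cam, divider, dowel, foot, runner, top}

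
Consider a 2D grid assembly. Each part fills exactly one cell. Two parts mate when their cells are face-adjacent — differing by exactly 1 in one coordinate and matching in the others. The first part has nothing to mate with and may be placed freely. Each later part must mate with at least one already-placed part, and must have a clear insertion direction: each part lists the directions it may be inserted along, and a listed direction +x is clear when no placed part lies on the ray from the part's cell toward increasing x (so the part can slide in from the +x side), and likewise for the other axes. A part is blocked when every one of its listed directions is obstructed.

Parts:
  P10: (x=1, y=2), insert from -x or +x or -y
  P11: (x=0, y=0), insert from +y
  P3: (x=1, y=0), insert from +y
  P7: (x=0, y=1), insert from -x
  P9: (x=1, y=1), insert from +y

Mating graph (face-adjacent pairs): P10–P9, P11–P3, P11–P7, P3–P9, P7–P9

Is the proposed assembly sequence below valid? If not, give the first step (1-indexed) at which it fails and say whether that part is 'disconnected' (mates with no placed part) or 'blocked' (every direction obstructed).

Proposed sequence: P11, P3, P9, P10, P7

Valid

1. P11@(0, 0) [+y clear] — {P11}
2. P3@(1, 0) [+y clear] — {P11, P3}
3. P9@(1, 1) [+y clear] — {P11, P3, P9}
4. P10@(1, 2) [-x clear] — {P10, P11, P3, P9}
5. P7@(0, 1) [-x clear] — {P10, P11, P3, P7, P9}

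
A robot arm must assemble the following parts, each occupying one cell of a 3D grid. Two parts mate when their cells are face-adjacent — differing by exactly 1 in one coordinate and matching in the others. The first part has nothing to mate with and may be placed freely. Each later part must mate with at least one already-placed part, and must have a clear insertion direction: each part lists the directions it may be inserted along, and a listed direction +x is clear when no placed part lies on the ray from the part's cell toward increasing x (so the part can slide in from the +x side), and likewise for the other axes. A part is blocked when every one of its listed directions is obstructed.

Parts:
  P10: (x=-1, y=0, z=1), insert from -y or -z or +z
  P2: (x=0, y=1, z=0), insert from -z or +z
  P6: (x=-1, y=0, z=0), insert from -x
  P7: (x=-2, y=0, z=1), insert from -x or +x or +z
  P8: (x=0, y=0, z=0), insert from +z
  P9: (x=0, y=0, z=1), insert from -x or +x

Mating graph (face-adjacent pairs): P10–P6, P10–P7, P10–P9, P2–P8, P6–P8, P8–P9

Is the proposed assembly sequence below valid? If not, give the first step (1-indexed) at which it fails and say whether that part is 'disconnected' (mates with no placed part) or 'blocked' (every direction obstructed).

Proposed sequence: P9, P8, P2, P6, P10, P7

Invalid at step 2 (blocked)

1. P9@(0, 0, 1) [-x clear] — {P9}
2. P8@(0, 0, 0) — +z all obstructed ⇒ blocked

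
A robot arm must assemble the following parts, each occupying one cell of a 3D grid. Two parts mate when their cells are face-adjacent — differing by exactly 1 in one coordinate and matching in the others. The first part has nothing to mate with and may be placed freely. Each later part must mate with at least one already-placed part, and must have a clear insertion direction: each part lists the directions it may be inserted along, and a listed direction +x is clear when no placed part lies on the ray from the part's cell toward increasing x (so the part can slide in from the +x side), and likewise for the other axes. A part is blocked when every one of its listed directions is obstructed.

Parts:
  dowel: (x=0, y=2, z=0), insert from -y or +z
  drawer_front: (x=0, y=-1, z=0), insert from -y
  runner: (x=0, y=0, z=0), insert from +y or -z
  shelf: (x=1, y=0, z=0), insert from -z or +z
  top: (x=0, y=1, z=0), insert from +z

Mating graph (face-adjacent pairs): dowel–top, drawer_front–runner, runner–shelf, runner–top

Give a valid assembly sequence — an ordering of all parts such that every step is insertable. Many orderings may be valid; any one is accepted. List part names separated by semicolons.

shelf; runner; drawer_front; top; dowel

1. shelf@(1, 0, 0) [-z clear] — {shelf}
2. runner@(0, 0, 0) [+y clear] — {runner, shelf}
3. drawer_front@(0, -1, 0) [-y clear] — {drawer_front, runner, shelf}
4. top@(0, 1, 0) [+z clear] — {drawer_front, runner, shelf, top}
5. dowel@(0, 2, 0) [+z clear] — {dowel, drawer_front, runner, shelf, top}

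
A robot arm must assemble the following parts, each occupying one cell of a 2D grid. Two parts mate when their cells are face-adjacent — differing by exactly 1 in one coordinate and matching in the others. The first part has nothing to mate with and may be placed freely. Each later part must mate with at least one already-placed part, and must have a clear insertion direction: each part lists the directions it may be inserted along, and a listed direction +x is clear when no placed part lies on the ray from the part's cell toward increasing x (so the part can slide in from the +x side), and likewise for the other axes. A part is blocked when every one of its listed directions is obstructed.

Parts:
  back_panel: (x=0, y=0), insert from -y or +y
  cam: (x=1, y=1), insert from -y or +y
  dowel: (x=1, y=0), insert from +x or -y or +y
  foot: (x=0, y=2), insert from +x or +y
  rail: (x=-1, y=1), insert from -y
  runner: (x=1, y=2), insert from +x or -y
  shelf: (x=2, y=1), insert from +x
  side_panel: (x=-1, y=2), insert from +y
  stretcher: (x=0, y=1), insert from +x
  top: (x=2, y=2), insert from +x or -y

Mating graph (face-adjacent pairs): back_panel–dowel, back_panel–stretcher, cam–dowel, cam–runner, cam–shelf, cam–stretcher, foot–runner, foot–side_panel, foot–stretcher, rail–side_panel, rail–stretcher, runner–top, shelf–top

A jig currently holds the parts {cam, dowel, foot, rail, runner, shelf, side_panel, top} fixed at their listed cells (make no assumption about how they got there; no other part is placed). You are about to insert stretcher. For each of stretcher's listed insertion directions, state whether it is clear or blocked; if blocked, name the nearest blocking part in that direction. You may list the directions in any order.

+x: nearest on ray is cam@(1, 1) ⇒ blocked

+x: blocked by cam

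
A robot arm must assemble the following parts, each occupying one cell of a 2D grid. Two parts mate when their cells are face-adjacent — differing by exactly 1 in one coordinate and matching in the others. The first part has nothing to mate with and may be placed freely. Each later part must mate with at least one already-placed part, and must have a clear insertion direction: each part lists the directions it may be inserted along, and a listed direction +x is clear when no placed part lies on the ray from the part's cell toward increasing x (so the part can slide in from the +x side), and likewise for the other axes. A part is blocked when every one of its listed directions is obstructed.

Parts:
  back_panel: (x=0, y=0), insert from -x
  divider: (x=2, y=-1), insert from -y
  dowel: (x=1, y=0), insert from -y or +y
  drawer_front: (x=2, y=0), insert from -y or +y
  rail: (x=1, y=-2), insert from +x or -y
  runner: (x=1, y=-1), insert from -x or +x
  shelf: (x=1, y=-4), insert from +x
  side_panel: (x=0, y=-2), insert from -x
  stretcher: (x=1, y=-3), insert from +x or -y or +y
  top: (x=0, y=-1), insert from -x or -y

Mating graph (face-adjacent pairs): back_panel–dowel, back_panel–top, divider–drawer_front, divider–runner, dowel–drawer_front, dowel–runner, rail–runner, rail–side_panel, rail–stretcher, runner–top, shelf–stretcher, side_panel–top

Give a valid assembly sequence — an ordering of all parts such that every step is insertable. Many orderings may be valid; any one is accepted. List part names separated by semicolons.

back_panel; top; runner; dowel; side_panel; divider; rail; drawer_front; stretcher; shelf

1. back_panel@(0, 0) [-x clear] — {back_panel}
2. top@(0, -1) [-x clear] — {back_panel, top}
3. runner@(1, -1) [+x clear] — {back_panel, runner, top}
4. dowel@(1, 0) [+y clear] — {back_panel, dowel, runner, top}
5. side_panel@(0, -2) [-x clear] — {back_panel, dowel, runner, side_panel, top}
6. divider@(2, -1) [-y clear] — {back_panel, divider, dowel, runner, side_panel, top}
7. rail@(1, -2) [+x clear] — {back_panel, divider, dowel, rail, runner, side_panel, top}
8. drawer_front@(2, 0) [+y clear] — {back_panel, divider, dowel, drawer_front, rail, runner, side_panel, top}
9. stretcher@(1, -3) [+x clear] — {back_panel, divider, dowel, drawer_front, rail, runner, side_panel, stretcher, top}
10. shelf@(1, -4) [+x clear] — {back_panel, divider, dowel, drawer_front, rail, runner, shelf, side_panel, stretcher, top}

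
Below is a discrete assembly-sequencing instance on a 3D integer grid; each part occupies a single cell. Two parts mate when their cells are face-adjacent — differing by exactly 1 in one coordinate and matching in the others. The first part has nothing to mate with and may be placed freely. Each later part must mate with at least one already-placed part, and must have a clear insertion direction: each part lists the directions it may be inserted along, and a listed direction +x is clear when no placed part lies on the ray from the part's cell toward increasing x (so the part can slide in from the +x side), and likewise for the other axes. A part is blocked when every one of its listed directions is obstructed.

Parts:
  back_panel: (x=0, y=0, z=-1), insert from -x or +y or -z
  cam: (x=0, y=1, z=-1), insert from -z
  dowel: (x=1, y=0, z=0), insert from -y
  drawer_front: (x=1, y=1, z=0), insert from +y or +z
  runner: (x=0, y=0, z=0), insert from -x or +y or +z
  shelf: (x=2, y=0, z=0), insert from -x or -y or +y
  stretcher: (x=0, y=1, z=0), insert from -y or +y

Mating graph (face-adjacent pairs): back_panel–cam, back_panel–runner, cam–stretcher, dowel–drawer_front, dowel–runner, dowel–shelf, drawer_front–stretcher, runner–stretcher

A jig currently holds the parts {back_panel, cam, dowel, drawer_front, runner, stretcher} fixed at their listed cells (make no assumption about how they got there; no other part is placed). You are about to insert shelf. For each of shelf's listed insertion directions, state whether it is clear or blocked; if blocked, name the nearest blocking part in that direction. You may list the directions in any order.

+y: clear; -x: blocked by dowel; -y: clear

-x: nearest on ray is dowel@(1, 0, 0) ⇒ blocked
-y: ray from shelf(2, 0, 0) has no placed part ⇒ clear
+y: ray from shelf(2, 0, 0) has no placed part ⇒ clear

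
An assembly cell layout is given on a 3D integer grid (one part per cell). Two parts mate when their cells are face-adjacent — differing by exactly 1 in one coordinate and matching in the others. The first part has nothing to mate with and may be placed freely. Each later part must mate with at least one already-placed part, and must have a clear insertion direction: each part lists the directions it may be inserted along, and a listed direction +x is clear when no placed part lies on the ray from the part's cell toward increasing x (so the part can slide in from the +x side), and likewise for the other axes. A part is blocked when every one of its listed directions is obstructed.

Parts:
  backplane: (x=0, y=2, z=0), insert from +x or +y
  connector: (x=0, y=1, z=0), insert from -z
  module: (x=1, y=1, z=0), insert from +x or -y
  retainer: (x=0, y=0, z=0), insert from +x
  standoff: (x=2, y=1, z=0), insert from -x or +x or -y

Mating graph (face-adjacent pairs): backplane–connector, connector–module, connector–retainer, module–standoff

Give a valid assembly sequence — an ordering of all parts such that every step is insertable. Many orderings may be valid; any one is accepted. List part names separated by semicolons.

retainer; connector; backplane; module; standoff

1. retainer@(0, 0, 0) [+x clear] — {retainer}
2. connector@(0, 1, 0) [-z clear] — {connector, retainer}
3. backplane@(0, 2, 0) [+x clear] — {backplane, connector, retainer}
4. module@(1, 1, 0) [+x clear] — {backplane, connector, module, retainer}
5. standoff@(2, 1, 0) [+x clear] — {backplane, connector, module, retainer, standoff}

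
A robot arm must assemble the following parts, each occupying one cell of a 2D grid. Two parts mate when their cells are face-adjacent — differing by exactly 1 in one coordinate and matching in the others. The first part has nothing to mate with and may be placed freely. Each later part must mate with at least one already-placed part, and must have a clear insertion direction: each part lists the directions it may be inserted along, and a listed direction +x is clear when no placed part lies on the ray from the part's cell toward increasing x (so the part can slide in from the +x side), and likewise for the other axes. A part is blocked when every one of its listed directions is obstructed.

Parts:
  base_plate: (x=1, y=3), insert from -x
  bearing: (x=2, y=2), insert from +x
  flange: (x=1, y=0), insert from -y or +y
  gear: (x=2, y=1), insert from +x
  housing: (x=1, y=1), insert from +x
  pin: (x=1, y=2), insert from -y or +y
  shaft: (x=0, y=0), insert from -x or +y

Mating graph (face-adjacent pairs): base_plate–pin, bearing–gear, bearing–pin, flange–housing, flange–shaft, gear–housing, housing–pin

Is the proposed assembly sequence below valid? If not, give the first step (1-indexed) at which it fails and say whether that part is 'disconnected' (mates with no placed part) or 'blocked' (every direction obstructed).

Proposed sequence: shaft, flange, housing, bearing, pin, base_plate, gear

1. shaft@(0, 0) [-x clear] — {shaft}
2. flange@(1, 0) [-y clear] — {flange, shaft}
3. housing@(1, 1) [+x clear] — {flange, housing, shaft}
4. bearing@(2, 2) — no placed neighbour ⇒ disconnected

Invalid at step 4 (disconnected)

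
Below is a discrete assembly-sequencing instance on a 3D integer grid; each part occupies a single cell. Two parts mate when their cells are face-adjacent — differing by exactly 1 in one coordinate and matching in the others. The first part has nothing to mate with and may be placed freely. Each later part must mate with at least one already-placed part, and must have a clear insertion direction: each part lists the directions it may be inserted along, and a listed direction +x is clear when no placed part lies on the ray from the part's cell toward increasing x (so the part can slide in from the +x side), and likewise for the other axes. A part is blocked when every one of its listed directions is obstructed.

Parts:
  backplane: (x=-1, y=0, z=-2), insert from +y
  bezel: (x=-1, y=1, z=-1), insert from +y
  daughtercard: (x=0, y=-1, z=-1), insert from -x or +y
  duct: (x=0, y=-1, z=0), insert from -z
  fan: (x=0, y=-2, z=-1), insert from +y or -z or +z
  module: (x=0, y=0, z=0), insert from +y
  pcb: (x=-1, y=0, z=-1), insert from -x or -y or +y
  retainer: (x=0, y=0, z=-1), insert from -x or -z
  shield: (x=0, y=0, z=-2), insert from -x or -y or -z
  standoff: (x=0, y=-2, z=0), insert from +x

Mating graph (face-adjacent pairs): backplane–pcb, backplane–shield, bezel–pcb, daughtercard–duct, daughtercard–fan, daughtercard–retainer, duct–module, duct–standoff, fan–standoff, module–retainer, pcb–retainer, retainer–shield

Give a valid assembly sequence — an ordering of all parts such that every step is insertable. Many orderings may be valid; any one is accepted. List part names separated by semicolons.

1. module@(0, 0, 0) [+y clear] — {module}
2. retainer@(0, 0, -1) [-x clear] — {module, retainer}
3. pcb@(-1, 0, -1) [-x clear] — {module, pcb, retainer}
4. backplane@(-1, 0, -2) [+y clear] — {backplane, module, pcb, retainer}
5. bezel@(-1, 1, -1) [+y clear] — {backplane, bezel, module, pcb, retainer}
6. shield@(0, 0, -2) [-y clear] — {backplane, bezel, module, pcb, retainer, shield}
7. duct@(0, -1, 0) [-z clear] — {backplane, bezel, duct, module, pcb, retainer, shield}
8. daughtercard@(0, -1, -1) [-x clear] — {backplane, bezel, daughtercard, duct, module, pcb, retainer, shield}
9. fan@(0, -2, -1) [-z clear] — {backplane, bezel, daughtercard, duct, fan, module, pcb, retainer, shield}
10. standoff@(0, -2, 0) [+x clear] — {backplane, bezel, daughtercard, duct, fan, module, pcb, retainer, shield, standoff}

module; retainer; pcb; backplane; bezel; shield; duct; daughtercard; fan; standoff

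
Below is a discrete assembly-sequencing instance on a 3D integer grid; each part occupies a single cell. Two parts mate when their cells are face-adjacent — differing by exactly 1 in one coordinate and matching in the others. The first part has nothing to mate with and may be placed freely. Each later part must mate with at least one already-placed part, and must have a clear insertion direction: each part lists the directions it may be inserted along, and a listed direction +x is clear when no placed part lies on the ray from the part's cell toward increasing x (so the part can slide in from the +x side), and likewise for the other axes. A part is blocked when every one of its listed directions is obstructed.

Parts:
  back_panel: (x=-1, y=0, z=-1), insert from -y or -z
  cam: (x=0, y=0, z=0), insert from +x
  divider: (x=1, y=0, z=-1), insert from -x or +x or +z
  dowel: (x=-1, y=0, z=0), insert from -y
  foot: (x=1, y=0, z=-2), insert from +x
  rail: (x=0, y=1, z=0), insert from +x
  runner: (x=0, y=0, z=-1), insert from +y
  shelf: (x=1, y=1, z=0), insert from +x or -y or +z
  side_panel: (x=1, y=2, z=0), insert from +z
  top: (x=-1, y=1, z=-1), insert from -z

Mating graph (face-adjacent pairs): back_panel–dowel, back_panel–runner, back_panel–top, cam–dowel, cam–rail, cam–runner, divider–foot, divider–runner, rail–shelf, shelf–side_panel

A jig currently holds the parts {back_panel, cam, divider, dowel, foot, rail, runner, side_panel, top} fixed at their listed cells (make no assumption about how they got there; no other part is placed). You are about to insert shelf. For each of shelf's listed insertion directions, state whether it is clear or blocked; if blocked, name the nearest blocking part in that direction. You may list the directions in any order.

+x: ray from shelf(1, 1, 0) has no placed part ⇒ clear
-y: ray from shelf(1, 1, 0) has no placed part ⇒ clear
+z: ray from shelf(1, 1, 0) has no placed part ⇒ clear

+x: clear; +z: clear; -y: clear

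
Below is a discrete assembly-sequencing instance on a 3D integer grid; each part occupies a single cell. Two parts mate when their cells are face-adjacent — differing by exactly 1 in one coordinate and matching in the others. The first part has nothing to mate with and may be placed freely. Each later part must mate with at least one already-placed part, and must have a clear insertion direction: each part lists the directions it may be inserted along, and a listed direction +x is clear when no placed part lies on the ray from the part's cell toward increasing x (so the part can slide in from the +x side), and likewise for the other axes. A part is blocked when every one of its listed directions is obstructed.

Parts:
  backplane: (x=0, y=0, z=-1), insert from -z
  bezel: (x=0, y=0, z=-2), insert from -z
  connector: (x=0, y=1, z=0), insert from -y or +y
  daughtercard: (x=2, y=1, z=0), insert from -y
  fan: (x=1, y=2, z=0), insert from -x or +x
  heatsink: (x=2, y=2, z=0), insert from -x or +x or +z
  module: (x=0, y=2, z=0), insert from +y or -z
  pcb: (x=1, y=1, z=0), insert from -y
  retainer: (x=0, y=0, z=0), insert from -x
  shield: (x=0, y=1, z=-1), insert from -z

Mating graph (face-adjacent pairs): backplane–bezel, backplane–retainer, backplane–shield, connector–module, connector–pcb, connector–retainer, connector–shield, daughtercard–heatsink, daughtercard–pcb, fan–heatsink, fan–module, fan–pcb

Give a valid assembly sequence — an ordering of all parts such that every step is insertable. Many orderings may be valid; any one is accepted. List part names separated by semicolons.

1. fan@(1, 2, 0) [-x clear] — {fan}
2. pcb@(1, 1, 0) [-y clear] — {fan, pcb}
3. connector@(0, 1, 0) [-y clear] — {connector, fan, pcb}
4. retainer@(0, 0, 0) [-x clear] — {connector, fan, pcb, retainer}
5. backplane@(0, 0, -1) [-z clear] — {backplane, connector, fan, pcb, retainer}
6. heatsink@(2, 2, 0) [+x clear] — {backplane, connector, fan, heatsink, pcb, retainer}
7. daughtercard@(2, 1, 0) [-y clear] — {backplane, connector, daughtercard, fan, heatsink, pcb, retainer}
8. shield@(0, 1, -1) [-z clear] — {backplane, connector, daughtercard, fan, heatsink, pcb, retainer, shield}
9. bezel@(0, 0, -2) [-z clear] — {backplane, bezel, connector, daughtercard, fan, heatsink, pcb, retainer, shield}
10. module@(0, 2, 0) [+y clear] — {backplane, bezel, connector, daughtercard, fan, heatsink, module, pcb, retainer, shield}

fan; pcb; connector; retainer; backplane; heatsink; daughtercard; shield; bezel; module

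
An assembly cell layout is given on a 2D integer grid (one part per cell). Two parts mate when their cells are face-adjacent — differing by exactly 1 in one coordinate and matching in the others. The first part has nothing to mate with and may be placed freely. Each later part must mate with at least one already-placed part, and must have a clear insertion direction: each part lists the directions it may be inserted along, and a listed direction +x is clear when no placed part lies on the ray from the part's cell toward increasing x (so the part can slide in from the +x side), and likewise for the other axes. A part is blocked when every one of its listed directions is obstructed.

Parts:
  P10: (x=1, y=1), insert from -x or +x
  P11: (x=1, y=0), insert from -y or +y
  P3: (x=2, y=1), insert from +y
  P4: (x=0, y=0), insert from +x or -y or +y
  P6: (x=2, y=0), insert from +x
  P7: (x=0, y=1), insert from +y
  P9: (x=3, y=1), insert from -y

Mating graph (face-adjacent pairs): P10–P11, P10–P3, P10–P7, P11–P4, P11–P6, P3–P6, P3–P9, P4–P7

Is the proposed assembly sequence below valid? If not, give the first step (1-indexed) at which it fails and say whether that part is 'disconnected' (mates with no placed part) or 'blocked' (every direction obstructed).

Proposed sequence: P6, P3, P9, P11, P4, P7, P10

Invalid at step 7 (blocked)

1. P6@(2, 0) [+x clear] — {P6}
2. P3@(2, 1) [+y clear] — {P3, P6}
3. P9@(3, 1) [-y clear] — {P3, P6, P9}
4. P11@(1, 0) [-y clear] — {P11, P3, P6, P9}
5. P4@(0, 0) [-y clear] — {P11, P3, P4, P6, P9}
6. P7@(0, 1) [+y clear] — {P11, P3, P4, P6, P7, P9}
7. P10@(1, 1) — -x/+x all obstructed ⇒ blocked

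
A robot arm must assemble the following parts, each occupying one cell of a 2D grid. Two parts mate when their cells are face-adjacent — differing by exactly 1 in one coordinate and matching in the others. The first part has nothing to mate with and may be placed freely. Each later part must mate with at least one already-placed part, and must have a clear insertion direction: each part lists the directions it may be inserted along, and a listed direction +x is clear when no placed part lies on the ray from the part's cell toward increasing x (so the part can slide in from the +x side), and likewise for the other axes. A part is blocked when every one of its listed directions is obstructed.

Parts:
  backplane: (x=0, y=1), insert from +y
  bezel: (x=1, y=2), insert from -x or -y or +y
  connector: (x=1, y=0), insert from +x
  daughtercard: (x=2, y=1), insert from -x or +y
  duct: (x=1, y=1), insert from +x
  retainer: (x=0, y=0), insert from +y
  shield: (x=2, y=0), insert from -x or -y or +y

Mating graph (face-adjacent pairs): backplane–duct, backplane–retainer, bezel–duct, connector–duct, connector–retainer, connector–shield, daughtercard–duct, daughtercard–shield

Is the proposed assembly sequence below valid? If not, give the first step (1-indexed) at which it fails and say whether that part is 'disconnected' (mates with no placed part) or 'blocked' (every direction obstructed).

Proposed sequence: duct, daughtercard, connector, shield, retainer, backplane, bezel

Valid

1. duct@(1, 1) [+x clear] — {duct}
2. daughtercard@(2, 1) [+y clear] — {daughtercard, duct}
3. connector@(1, 0) [+x clear] — {connector, daughtercard, duct}
4. shield@(2, 0) [-y clear] — {connector, daughtercard, duct, shield}
5. retainer@(0, 0) [+y clear] — {connector, daughtercard, duct, retainer, shield}
6. backplane@(0, 1) [+y clear] — {backplane, connector, daughtercard, duct, retainer, shield}
7. bezel@(1, 2) [-x clear] — {backplane, bezel, connector, daughtercard, duct, retainer, shield}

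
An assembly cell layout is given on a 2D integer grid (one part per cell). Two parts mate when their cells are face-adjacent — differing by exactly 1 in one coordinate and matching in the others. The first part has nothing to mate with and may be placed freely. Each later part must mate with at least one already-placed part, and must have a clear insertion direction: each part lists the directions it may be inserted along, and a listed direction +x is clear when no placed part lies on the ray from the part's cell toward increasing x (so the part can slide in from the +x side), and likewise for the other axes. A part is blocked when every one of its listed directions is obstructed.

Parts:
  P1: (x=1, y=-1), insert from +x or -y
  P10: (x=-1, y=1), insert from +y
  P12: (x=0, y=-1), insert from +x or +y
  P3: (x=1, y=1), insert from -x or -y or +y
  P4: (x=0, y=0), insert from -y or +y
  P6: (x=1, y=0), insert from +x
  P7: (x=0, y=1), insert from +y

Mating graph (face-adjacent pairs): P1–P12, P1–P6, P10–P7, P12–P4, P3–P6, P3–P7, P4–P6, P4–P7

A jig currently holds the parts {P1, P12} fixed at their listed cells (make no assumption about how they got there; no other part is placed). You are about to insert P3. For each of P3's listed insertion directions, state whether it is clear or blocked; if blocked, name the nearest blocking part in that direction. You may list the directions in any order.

+y: clear; -x: clear; -y: blocked by P1

-x: ray from P3(1, 1) has no placed part ⇒ clear
-y: nearest on ray is P1@(1, -1) ⇒ blocked
+y: ray from P3(1, 1) has no placed part ⇒ clear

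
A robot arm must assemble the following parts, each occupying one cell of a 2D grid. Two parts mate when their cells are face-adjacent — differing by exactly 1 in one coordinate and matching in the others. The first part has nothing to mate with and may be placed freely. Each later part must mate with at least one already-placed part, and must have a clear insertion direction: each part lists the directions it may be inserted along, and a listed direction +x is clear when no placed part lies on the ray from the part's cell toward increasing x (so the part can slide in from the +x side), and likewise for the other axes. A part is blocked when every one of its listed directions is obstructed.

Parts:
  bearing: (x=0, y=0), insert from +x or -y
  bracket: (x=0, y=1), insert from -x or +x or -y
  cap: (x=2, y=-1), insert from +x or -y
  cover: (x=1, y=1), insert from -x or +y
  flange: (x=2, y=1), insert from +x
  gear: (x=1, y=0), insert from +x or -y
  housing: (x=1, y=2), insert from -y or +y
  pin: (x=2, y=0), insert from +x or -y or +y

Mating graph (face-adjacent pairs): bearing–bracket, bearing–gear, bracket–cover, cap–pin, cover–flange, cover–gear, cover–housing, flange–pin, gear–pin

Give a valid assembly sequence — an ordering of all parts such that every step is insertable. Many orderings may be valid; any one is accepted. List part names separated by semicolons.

1. cover@(1, 1) [-x clear] — {cover}
2. gear@(1, 0) [+x clear] — {cover, gear}
3. bearing@(0, 0) [-y clear] — {bearing, cover, gear}
4. flange@(2, 1) [+x clear] — {bearing, cover, flange, gear}
5. pin@(2, 0) [+x clear] — {bearing, cover, flange, gear, pin}
6. cap@(2, -1) [+x clear] — {bearing, cap, cover, flange, gear, pin}
7. housing@(1, 2) [+y clear] — {bearing, cap, cover, flange, gear, housing, pin}
8. bracket@(0, 1) [-x clear] — {bearing, bracket, cap, cover, flange, gear, housing, pin}

cover; gear; bearing; flange; pin; cap; housing; bracket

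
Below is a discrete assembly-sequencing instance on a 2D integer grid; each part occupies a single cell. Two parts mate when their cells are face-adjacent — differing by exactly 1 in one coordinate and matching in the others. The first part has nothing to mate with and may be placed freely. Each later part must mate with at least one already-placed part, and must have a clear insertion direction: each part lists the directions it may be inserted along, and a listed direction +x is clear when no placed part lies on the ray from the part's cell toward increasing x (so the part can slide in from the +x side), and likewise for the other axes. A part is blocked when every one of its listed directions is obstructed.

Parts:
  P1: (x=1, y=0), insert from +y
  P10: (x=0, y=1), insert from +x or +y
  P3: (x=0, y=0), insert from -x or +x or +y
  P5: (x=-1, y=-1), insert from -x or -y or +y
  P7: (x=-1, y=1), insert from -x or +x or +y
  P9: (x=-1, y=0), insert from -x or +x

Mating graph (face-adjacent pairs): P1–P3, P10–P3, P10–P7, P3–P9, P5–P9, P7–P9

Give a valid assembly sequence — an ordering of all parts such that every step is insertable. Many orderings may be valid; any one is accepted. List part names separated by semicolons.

1. P9@(-1, 0) [-x clear] — {P9}
2. P5@(-1, -1) [-x clear] — {P5, P9}
3. P3@(0, 0) [+x clear] — {P3, P5, P9}
4. P1@(1, 0) [+y clear] — {P1, P3, P5, P9}
5. P10@(0, 1) [+x clear] — {P1, P10, P3, P5, P9}
6. P7@(-1, 1) [-x clear] — {P1, P10, P3, P5, P7, P9}

P9; P5; P3; P1; P10; P7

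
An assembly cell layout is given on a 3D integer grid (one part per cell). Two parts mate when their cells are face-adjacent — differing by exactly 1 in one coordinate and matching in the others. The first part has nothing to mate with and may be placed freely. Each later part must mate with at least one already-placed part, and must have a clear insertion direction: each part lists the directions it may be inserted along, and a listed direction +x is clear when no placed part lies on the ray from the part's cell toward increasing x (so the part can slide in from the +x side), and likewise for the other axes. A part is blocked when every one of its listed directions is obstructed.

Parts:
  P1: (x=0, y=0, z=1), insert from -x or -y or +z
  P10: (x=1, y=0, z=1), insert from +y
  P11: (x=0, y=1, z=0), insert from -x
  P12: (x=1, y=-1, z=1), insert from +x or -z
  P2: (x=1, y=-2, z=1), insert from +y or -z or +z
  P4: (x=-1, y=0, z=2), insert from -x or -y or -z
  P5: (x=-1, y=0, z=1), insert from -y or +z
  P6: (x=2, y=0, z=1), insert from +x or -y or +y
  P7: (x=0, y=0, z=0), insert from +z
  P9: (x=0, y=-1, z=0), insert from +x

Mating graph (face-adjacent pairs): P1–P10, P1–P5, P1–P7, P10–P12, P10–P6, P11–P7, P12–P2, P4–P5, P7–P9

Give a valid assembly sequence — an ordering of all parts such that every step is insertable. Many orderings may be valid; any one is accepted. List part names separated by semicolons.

P7; P11; P1; P5; P4; P10; P6; P12; P2; P9

1. P7@(0, 0, 0) [+z clear] — {P7}
2. P11@(0, 1, 0) [-x clear] — {P11, P7}
3. P1@(0, 0, 1) [-x clear] — {P1, P11, P7}
4. P5@(-1, 0, 1) [-y clear] — {P1, P11, P5, P7}
5. P4@(-1, 0, 2) [-x clear] — {P1, P11, P4, P5, P7}
6. P10@(1, 0, 1) [+y clear] — {P1, P10, P11, P4, P5, P7}
7. P6@(2, 0, 1) [+x clear] — {P1, P10, P11, P4, P5, P6, P7}
8. P12@(1, -1, 1) [+x clear] — {P1, P10, P11, P12, P4, P5, P6, P7}
9. P2@(1, -2, 1) [-z clear] — {P1, P10, P11, P12, P2, P4, P5, P6, P7}
10. P9@(0, -1, 0) [+x clear] — {P1, P10, P11, P12, P2, P4, P5, P6, P7, P9}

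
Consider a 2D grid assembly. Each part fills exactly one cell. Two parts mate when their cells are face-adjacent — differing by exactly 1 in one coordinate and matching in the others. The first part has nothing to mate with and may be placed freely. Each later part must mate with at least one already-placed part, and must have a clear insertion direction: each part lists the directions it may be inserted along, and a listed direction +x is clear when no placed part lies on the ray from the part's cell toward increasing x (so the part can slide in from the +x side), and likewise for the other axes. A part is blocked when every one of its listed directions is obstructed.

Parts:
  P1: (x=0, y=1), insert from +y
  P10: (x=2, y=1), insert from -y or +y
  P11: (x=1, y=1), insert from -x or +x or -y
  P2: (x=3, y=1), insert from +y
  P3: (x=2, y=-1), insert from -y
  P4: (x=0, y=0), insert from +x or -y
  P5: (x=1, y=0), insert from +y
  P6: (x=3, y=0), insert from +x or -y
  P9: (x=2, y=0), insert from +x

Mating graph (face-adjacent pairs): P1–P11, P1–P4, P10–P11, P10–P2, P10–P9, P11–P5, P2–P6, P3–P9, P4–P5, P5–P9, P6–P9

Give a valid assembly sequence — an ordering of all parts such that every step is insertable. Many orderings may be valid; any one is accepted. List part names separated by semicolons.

1. P3@(2, -1) [-y clear] — {P3}
2. P9@(2, 0) [+x clear] — {P3, P9}
3. P6@(3, 0) [+x clear] — {P3, P6, P9}
4. P2@(3, 1) [+y clear] — {P2, P3, P6, P9}
5. P10@(2, 1) [+y clear] — {P10, P2, P3, P6, P9}
6. P5@(1, 0) [+y clear] — {P10, P2, P3, P5, P6, P9}
7. P4@(0, 0) [-y clear] — {P10, P2, P3, P4, P5, P6, P9}
8. P11@(1, 1) [-x clear] — {P10, P11, P2, P3, P4, P5, P6, P9}
9. P1@(0, 1) [+y clear] — {P1, P10, P11, P2, P3, P4, P5, P6, P9}

P3; P9; P6; P2; P10; P5; P4; P11; P1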